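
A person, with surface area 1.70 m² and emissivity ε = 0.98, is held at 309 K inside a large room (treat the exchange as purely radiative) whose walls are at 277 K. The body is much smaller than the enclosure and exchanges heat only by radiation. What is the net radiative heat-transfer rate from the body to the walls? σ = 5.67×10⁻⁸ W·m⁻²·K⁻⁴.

For a small grey body in a large enclosure: P_net = εσA(T_body⁴ − T_wall⁴).
A = 1.70 m²; T_body⁴ − T_wall⁴ = 9.117×10⁹ − 5.887×10⁹ = 3.229×10⁹ K⁴.
|P_net| = 0.98·5.67×10⁻⁸·1.700·3.229×10⁹.

P_net ≈ 305 W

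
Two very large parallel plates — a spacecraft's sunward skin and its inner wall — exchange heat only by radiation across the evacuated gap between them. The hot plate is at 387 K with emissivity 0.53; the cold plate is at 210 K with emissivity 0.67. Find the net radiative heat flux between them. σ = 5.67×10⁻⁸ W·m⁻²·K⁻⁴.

q ≈ 488 W/m²

For two infinite grey parallel plates, q = σ(T₁⁴ − T₂⁴)/(1/ε₁ + 1/ε₂ − 1).
T₁⁴ − T₂⁴ = 2.243×10¹⁰ − 1.945×10⁹ = 2.049×10¹⁰ K⁴.
1/ε₁ + 1/ε₂ − 1 = 1.887 + 1.493 − 1 = 2.379.
q = 5.67×10⁻⁸ × 2.049×10¹⁰ / 2.379.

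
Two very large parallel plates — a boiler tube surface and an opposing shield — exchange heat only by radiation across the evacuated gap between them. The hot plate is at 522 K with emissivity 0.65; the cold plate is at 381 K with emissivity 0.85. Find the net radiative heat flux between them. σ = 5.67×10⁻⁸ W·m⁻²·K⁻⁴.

q ≈ 1760 W/m²

For two infinite grey parallel plates, q = σ(T₁⁴ − T₂⁴)/(1/ε₁ + 1/ε₂ − 1).
T₁⁴ − T₂⁴ = 7.425×10¹⁰ − 2.107×10¹⁰ = 5.318×10¹⁰ K⁴.
1/ε₁ + 1/ε₂ − 1 = 1.538 + 1.176 − 1 = 1.715.
q = 5.67×10⁻⁸ × 5.318×10¹⁰ / 1.715.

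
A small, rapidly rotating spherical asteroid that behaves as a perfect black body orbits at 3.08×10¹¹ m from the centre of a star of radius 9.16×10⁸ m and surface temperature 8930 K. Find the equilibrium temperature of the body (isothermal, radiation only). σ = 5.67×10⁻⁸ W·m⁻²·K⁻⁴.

The star's surface emits σT_*⁴; at distance d the flux is S = σT_*⁴(R_*/d)².
S = 5.67×10⁻⁸·(8930)⁴·(9.16×10⁸/3.08×10¹¹)² = 3189 W/m².
For an isothermal sphere T⁴ = (1−a)S/(4σ) = 1.406×10¹⁰ K⁴.

T ≈ 344 K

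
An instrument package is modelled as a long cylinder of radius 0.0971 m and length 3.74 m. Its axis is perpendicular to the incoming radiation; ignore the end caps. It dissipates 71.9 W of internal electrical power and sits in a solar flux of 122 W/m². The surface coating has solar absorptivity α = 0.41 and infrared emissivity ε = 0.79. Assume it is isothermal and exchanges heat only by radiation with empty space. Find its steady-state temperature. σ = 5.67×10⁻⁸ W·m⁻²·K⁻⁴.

T ≈ 180 K

At steady state, absorbed solar power + internal power = radiated power.
Absorbed: α·S·A_cross = 0.41·122·0.7263 = 36.33 W (cross-section 2rL).
Total input = 36.33 + 71.9 = 108.2 W.
Radiated: εσ·A_surf·T⁴ with A_surf = 2πrL = 2.282 m².
T⁴ = 108.2/(0.79·5.67×10⁻⁸·2.282) = 1.059×10⁹ K⁴.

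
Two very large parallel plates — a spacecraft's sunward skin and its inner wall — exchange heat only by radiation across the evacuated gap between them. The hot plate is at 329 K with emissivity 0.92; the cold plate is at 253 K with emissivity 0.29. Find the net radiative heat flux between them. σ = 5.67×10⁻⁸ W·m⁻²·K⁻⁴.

q ≈ 122 W/m²

For two infinite grey parallel plates, q = σ(T₁⁴ − T₂⁴)/(1/ε₁ + 1/ε₂ − 1).
T₁⁴ − T₂⁴ = 1.172×10¹⁰ − 4.097×10⁹ = 7.619×10⁹ K⁴.
1/ε₁ + 1/ε₂ − 1 = 1.087 + 3.448 − 1 = 3.535.
q = 5.67×10⁻⁸ × 7.619×10⁹ / 3.535.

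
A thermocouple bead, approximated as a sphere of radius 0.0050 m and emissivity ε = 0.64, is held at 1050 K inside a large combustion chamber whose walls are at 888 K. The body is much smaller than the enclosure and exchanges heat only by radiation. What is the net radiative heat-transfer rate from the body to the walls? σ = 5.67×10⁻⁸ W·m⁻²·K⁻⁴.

For a small grey body in a large enclosure: P_net = εσA(T_body⁴ − T_wall⁴).
A = 4πr² = 3.142×10⁻⁴ m²; T_body⁴ − T_wall⁴ = 1.216×10¹² − 6.218×10¹¹ = 5.937×10¹¹ K⁴.
|P_net| = 0.64·5.67×10⁻⁸·3.142×10⁻⁴·5.937×10¹¹.

P_net ≈ 6.77 W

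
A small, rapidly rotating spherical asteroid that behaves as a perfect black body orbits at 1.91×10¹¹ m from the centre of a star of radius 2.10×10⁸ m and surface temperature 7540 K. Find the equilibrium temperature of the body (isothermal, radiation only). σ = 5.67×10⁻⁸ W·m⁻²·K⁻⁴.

T ≈ 177 K

The star's surface emits σT_*⁴; at distance d the flux is S = σT_*⁴(R_*/d)².
S = 5.67×10⁻⁸·(7540)⁴·(2.10×10⁸/1.91×10¹¹)² = 221.5 W/m².
For an isothermal sphere T⁴ = (1−a)S/(4σ) = 9.768×10⁸ K⁴.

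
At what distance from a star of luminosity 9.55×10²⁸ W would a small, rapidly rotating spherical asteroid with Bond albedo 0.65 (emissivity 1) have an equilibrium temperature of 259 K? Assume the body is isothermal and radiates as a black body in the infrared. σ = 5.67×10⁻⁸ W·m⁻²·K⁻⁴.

For an isothermal black-emitting sphere, (1−a)S·πr² = σ·4πr²·T⁴ ⇒ S = 4σT⁴/(1−a).
S = 4·5.67×10⁻⁸·(259)⁴/0.350 = 2916 W/m².
Flux falls as S = L/(4πd²), so d = √(L/(4πS)) = √(9.55×10²⁸/(4π·2916)).

d ≈ 1.61×10¹² m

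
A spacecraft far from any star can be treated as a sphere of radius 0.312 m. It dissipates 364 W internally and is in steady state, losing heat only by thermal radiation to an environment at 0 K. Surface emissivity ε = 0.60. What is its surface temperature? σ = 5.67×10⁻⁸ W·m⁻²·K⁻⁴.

Steady state: internal power = radiated power, P = εσA T⁴.
Radiating area A = 4πr² = 1.223 m².
T⁴ = P/(εσA) = 364/(0.60·5.67×10⁻⁸·1.223) = 8.747×10⁹ K⁴.
T = (8.747×10⁹)^(1/4).

T ≈ 306 K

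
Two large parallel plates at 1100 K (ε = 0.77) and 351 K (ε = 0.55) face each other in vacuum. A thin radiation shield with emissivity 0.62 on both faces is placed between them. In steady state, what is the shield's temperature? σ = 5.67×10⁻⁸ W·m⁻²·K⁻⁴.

T_s ≈ 953 K

In steady state the net flux on the hot side equals that on the cold side.
σ(T₁⁴−T_s⁴)/D₁ = σ(T_s⁴−T₂⁴)/D₂, with D₁ = 1/ε₁+1/ε_s−1 = 1.912, D₂ = 1/ε_s+1/ε₂−1 = 2.431.
Solve for T_s⁴: T_s⁴ = (D₂·T₁⁴ + D₁·T₂⁴)/(D₁+D₂) = 8.263×10¹¹ K⁴.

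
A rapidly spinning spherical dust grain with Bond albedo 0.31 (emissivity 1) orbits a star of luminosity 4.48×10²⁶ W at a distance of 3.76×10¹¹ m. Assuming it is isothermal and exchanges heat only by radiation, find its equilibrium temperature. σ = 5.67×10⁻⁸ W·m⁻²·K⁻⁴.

T ≈ 166 K

First find the stellar flux at distance d: S = L/(4πd²) = 4.48×10²⁶/(4π·(3.76×10¹¹)²) = 252.2 W/m².
For an isothermal sphere, absorbed (1−a)S·πr² = emitted σ·4πr²·T⁴, so T⁴ = (1−a)S/(4σ).
T⁴ = 0.690·252.2/(4·5.67×10⁻⁸) = 7.672×10⁸ K⁴.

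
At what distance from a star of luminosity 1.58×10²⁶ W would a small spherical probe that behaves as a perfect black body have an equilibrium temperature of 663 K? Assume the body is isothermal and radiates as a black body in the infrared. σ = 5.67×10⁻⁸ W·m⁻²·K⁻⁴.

For an isothermal black-emitting sphere, (1−a)S·πr² = σ·4πr²·T⁴ ⇒ S = 4σT⁴/(1−a).
S = 4·5.67×10⁻⁸·(663)⁴/1.00 = 43820 W/m².
Flux falls as S = L/(4πd²), so d = √(L/(4πS)) = √(1.58×10²⁶/(4π·43820)).

d ≈ 1.69×10¹⁰ m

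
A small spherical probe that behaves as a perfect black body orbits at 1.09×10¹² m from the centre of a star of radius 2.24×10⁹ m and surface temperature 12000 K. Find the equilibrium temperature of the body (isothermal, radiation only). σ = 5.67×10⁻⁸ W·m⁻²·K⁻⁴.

T ≈ 385 K

The star's surface emits σT_*⁴; at distance d the flux is S = σT_*⁴(R_*/d)².
S = 5.67×10⁻⁸·(12000)⁴·(2.24×10⁹/1.09×10¹²)² = 4965 W/m².
For an isothermal sphere T⁴ = (1−a)S/(4σ) = 2.189×10¹⁰ K⁴.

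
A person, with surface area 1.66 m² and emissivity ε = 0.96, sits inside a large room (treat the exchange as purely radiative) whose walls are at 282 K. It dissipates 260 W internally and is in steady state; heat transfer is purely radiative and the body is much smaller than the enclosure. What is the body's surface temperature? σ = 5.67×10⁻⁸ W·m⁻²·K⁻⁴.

For a small grey body in a large enclosure, net radiated power = εσA(T⁴ − T_w⁴).
Steady state: P = εσA(T⁴ − T_w⁴) with A = 1.66 m².
T⁴ = P/(εσA) + T_w⁴ = 260/(0.96·5.67×10⁻⁸·1.660) + (282)⁴
    = 2.877×10⁹ + 6.324×10⁹ = 9.202×10⁹ K⁴.

T ≈ 310 K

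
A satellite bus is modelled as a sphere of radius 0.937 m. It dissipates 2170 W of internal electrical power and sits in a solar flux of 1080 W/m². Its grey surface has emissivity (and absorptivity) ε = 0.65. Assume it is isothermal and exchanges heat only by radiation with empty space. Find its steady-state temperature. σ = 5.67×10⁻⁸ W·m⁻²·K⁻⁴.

T ≈ 317 K

At steady state, absorbed solar power + internal power = radiated power.
Absorbed: α·S·A_cross = 0.65·1080·2.758 = 1936 W (cross-section πr²).
Total input = 1936 + 2170 = 4106 W.
Radiated: εσ·A_surf·T⁴ with A_surf = 4πr² = 11.03 m².
T⁴ = 4106/(0.65·5.67×10⁻⁸·11.03) = 1.010×10¹⁰ K⁴.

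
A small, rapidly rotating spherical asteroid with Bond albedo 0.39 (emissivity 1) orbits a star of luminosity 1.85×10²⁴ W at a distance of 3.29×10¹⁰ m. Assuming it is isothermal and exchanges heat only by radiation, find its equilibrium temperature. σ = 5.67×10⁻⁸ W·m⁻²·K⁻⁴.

T ≈ 138 K

First find the stellar flux at distance d: S = L/(4πd²) = 1.85×10²⁴/(4π·(3.29×10¹⁰)²) = 136.0 W/m².
For an isothermal sphere, absorbed (1−a)S·πr² = emitted σ·4πr²·T⁴, so T⁴ = (1−a)S/(4σ).
T⁴ = 0.610·136.0/(4·5.67×10⁻⁸) = 3.658×10⁸ K⁴.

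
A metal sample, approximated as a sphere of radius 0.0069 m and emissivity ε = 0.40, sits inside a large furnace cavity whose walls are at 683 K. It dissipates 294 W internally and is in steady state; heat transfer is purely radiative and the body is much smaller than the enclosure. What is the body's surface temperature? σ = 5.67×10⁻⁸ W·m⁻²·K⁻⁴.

T ≈ 2160 K

For a small grey body in a large enclosure, net radiated power = εσA(T⁴ − T_w⁴).
Steady state: P = εσA(T⁴ − T_w⁴) with A = 4πr² = 5.983×10⁻⁴ m².
T⁴ = P/(εσA) + T_w⁴ = 294/(0.40·5.67×10⁻⁸·5.983×10⁻⁴) + (683)⁴
    = 2.167×10¹³ + 2.176×10¹¹ = 2.188×10¹³ K⁴.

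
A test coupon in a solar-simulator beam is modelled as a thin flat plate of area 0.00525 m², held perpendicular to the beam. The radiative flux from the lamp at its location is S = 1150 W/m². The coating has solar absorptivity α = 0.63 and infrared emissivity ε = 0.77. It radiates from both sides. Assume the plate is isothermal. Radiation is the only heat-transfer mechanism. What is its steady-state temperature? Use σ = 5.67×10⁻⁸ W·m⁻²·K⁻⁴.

At equilibrium, absorbed power = emitted power.
Absorbing cross-section = A = 0.005250 m²; emitting surface = 2A = 0.01050 m² (ratio 2).
αS·A_cross = εσ·A_surf·T⁴  ⇒  T⁴ = αS/(ε·2σ).
T⁴ = 0.630·1150/(0.77·2·5.67×10⁻⁸) = 8.297×10⁹ K⁴.
T = (8.297×10⁹)^(1/4).

T ≈ 302 K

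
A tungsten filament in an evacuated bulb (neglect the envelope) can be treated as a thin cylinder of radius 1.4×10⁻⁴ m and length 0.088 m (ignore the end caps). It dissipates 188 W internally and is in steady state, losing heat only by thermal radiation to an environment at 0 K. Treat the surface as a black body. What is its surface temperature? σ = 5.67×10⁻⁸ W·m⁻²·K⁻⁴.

Steady state: internal power = radiated power, P = εσA T⁴.
Radiating area A = 2πrL = 7.741×10⁻⁵ m².
T⁴ = P/(εσA) = 188/(1.0·5.67×10⁻⁸·7.741×10⁻⁵) = 4.283×10¹³ K⁴.
T = (4.283×10¹³)^(1/4).

T ≈ 2560 K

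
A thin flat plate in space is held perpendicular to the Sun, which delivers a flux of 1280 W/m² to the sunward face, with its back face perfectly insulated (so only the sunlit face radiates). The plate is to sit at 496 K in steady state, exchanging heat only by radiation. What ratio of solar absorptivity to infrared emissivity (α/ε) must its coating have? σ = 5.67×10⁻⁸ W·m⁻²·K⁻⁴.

α/ε ≈ 2.68

Balance: αS·A = εσ·1A·T⁴ ⇒ α/ε = σT⁴/S.
α/ε = 5.67×10⁻⁸·(496)⁴/1280 = 5.67×10⁻⁸·6.052×10¹⁰/1280.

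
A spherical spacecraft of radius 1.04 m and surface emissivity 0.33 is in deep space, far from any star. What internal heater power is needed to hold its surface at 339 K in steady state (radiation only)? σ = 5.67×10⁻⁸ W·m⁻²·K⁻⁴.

P ≈ 3360 W

P = εσ·4πr²·T⁴.
4πr² = 13.59 m²; T⁴ = 1.321×10¹⁰ K⁴.
P = 0.33·5.67×10⁻⁸·13.59·1.321×10¹⁰.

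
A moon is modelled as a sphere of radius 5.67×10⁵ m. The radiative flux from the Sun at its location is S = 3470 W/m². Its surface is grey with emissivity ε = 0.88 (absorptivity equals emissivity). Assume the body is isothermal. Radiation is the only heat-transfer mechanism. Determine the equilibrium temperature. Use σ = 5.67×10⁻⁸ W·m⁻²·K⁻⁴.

At equilibrium, absorbed power = emitted power.
Absorbing cross-section = πr² = 1.010×10¹² m²; emitting surface = 4πr² = 4.040×10¹² m² (ratio 4).
εS·A_cross = εσ·A_surf·T⁴  ⇒  T⁴ = S/(4σ)   (ε cancels).
T⁴ = 3470/(4·5.67×10⁻⁸) = 1.530×10¹⁰ K⁴.
T = (1.530×10¹⁰)^(1/4).

T ≈ 352 K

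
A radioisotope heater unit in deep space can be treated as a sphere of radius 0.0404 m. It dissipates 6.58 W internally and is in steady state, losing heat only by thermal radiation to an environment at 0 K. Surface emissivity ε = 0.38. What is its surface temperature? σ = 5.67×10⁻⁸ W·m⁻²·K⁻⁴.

T ≈ 349 K

Steady state: internal power = radiated power, P = εσA T⁴.
Radiating area A = 4πr² = 0.02051 m².
T⁴ = P/(εσA) = 6.58/(0.38·5.67×10⁻⁸·0.02051) = 1.489×10¹⁰ K⁴.
T = (1.489×10¹⁰)^(1/4).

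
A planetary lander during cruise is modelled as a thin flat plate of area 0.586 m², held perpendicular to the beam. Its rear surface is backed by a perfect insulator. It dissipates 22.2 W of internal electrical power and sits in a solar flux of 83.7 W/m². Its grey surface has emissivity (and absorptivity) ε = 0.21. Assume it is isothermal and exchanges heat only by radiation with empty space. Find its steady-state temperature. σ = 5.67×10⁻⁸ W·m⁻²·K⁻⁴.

At steady state, absorbed solar power + internal power = radiated power.
Absorbed: α·S·A_cross = 0.21·83.7·0.5860 = 10.30 W (cross-section A).
Total input = 10.30 + 22.2 = 32.50 W.
Radiated: εσ·A_surf·T⁴ with A_surf = A = 0.5860 m².
T⁴ = 32.50/(0.21·5.67×10⁻⁸·0.5860) = 4.658×10⁹ K⁴.

T ≈ 261 K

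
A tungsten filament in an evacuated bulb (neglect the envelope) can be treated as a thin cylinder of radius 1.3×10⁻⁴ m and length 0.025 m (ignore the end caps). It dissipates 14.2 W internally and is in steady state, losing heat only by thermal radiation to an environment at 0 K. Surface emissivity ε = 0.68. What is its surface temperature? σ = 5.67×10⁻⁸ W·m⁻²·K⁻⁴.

Steady state: internal power = radiated power, P = εσA T⁴.
Radiating area A = 2πrL = 2.042×10⁻⁵ m².
T⁴ = P/(εσA) = 14.2/(0.68·5.67×10⁻⁸·2.042×10⁻⁵) = 1.804×10¹³ K⁴.
T = (1.804×10¹³)^(1/4).

T ≈ 2060 K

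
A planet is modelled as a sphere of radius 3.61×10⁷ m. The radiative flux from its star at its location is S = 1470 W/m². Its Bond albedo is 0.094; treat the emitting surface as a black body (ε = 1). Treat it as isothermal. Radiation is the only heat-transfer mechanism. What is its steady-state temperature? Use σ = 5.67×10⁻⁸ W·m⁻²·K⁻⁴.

T ≈ 277 K

At equilibrium, absorbed power = emitted power.
Absorbing cross-section = πr² = 4.094×10¹⁵ m²; emitting surface = 4πr² = 1.638×10¹⁶ m² (ratio 4).
(1−a)S·A_cross = εσ·A_surf·T⁴  ⇒  T⁴ = (1−a)S/(4σ).
T⁴ = 0.906·1470/(4·5.67×10⁻⁸) = 5.872×10⁹ K⁴.
T = (5.872×10⁹)^(1/4).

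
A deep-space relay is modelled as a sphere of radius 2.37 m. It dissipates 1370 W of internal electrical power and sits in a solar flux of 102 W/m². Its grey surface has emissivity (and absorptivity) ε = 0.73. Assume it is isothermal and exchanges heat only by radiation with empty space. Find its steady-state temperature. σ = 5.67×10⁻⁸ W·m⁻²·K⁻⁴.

At steady state, absorbed solar power + internal power = radiated power.
Absorbed: α·S·A_cross = 0.73·102·17.65 = 1314 W (cross-section πr²).
Total input = 1314 + 1370 = 2684 W.
Radiated: εσ·A_surf·T⁴ with A_surf = 4πr² = 70.58 m².
T⁴ = 2684/(0.73·5.67×10⁻⁸·70.58) = 9.187×10⁸ K⁴.

T ≈ 174 K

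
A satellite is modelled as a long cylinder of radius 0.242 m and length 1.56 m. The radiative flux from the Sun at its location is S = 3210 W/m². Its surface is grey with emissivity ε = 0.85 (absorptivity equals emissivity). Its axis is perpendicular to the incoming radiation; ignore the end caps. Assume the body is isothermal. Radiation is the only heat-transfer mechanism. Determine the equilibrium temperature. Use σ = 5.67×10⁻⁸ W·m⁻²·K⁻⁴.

T ≈ 366 K

At equilibrium, absorbed power = emitted power.
Absorbing cross-section = 2rL = 0.7550 m²; emitting surface = 2πrL = 2.372 m² (ratio π).
εS·A_cross = εσ·A_surf·T⁴  ⇒  T⁴ = S/(πσ)   (ε cancels).
T⁴ = 3210/(π·5.67×10⁻⁸) = 1.802×10¹⁰ K⁴.
T = (1.802×10¹⁰)^(1/4).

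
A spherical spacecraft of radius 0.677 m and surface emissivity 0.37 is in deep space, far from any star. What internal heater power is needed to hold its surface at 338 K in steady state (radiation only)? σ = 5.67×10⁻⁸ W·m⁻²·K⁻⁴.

P ≈ 1580 W

P = εσ·4πr²·T⁴.
4πr² = 5.760 m²; T⁴ = 1.305×10¹⁰ K⁴.
P = 0.37·5.67×10⁻⁸·5.760·1.305×10¹⁰.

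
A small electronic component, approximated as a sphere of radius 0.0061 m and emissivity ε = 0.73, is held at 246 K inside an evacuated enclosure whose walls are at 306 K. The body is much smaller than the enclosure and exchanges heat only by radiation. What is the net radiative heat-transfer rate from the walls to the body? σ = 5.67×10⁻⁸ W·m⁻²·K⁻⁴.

For a small grey body in a large enclosure: P_net = εσA(T_body⁴ − T_wall⁴).
A = 4πr² = 4.676×10⁻⁴ m²; T_body⁴ − T_wall⁴ = 3.662×10⁹ − 8.768×10⁹ = -5.106×10⁹ K⁴.
|P_net| = 0.73·5.67×10⁻⁸·4.676×10⁻⁴·5.106×10⁹.

P_net ≈ 0.0988 W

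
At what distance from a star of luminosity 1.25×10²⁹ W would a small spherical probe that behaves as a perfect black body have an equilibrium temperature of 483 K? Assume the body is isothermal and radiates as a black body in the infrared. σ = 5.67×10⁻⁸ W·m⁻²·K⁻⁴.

For an isothermal black-emitting sphere, (1−a)S·πr² = σ·4πr²·T⁴ ⇒ S = 4σT⁴/(1−a).
S = 4·5.67×10⁻⁸·(483)⁴/1.00 = 12340 W/m².
Flux falls as S = L/(4πd²), so d = √(L/(4πS)) = √(1.25×10²⁹/(4π·12340)).

d ≈ 8.98×10¹¹ m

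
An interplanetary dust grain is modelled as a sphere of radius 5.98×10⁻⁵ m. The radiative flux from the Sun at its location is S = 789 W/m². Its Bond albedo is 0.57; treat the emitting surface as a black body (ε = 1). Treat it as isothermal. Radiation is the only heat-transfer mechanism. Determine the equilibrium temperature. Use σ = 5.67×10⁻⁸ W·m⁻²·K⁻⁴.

At equilibrium, absorbed power = emitted power.
Absorbing cross-section = πr² = 1.123×10⁻⁸ m²; emitting surface = 4πr² = 4.494×10⁻⁸ m² (ratio 4).
(1−a)S·A_cross = εσ·A_surf·T⁴  ⇒  T⁴ = (1−a)S/(4σ).
T⁴ = 0.430·789/(4·5.67×10⁻⁸) = 1.496×10⁹ K⁴.
T = (1.496×10⁹)^(1/4).

T ≈ 197 K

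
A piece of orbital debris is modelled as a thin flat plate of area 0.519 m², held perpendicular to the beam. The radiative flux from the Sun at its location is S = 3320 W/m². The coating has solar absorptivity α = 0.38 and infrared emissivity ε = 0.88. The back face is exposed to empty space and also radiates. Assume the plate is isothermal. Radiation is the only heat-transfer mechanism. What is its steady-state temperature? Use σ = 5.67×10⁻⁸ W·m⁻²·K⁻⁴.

At equilibrium, absorbed power = emitted power.
Absorbing cross-section = A = 0.5190 m²; emitting surface = 2A = 1.038 m² (ratio 2).
αS·A_cross = εσ·A_surf·T⁴  ⇒  T⁴ = αS/(ε·2σ).
T⁴ = 0.380·3320/(0.88·2·5.67×10⁻⁸) = 1.264×10¹⁰ K⁴.
T = (1.264×10¹⁰)^(1/4).

T ≈ 335 K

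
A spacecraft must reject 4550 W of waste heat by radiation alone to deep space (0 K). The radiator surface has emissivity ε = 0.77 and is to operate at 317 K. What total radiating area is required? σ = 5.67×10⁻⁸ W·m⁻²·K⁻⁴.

A ≈ 10.3 m²

P = εσA T⁴ ⇒ A = P/(εσT⁴).
T⁴ = 1.010×10¹⁰ K⁴.
A = 4550/(0.77 × 5.67×10⁻⁸ × 1.010×10¹⁰).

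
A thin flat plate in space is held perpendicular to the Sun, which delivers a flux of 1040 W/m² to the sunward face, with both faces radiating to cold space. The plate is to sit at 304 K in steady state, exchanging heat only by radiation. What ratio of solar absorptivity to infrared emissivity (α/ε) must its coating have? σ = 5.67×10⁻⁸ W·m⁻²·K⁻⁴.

Balance: αS·A = εσ·2A·T⁴ ⇒ α/ε = 2σT⁴/S.
α/ε = 2·5.67×10⁻⁸·(304)⁴/1040 = 2·5.67×10⁻⁸·8.541×10⁹/1040.

α/ε ≈ 0.931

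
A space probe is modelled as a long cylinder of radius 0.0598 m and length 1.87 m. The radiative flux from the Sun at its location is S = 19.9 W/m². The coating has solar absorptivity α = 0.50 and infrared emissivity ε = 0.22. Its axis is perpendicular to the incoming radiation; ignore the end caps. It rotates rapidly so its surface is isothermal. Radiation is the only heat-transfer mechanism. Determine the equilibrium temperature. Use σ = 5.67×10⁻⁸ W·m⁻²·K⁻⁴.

At equilibrium, absorbed power = emitted power.
Absorbing cross-section = 2rL = 0.2237 m²; emitting surface = 2πrL = 0.7026 m² (ratio π).
αS·A_cross = εσ·A_surf·T⁴  ⇒  T⁴ = αS/(ε·πσ).
T⁴ = 0.500·19.9/(0.22·π·5.67×10⁻⁸) = 2.539×10⁸ K⁴.
T = (2.539×10⁸)^(1/4).

T ≈ 126 K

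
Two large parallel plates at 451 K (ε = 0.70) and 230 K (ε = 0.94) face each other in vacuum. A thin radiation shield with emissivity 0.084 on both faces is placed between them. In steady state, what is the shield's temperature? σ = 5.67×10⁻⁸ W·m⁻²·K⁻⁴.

T_s ≈ 384 K

In steady state the net flux on the hot side equals that on the cold side.
σ(T₁⁴−T_s⁴)/D₁ = σ(T_s⁴−T₂⁴)/D₂, with D₁ = 1/ε₁+1/ε_s−1 = 12.33, D₂ = 1/ε_s+1/ε₂−1 = 11.97.
Solve for T_s⁴: T_s⁴ = (D₂·T₁⁴ + D₁·T₂⁴)/(D₁+D₂) = 2.180×10¹⁰ K⁴.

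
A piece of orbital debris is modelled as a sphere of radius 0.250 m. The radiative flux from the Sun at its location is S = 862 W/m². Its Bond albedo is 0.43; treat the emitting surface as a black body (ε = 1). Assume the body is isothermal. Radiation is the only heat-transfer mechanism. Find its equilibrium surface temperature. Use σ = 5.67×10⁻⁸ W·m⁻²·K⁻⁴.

At equilibrium, absorbed power = emitted power.
Absorbing cross-section = πr² = 0.1963 m²; emitting surface = 4πr² = 0.7854 m² (ratio 4).
(1−a)S·A_cross = εσ·A_surf·T⁴  ⇒  T⁴ = (1−a)S/(4σ).
T⁴ = 0.570·862/(4·5.67×10⁻⁸) = 2.166×10⁹ K⁴.
T = (2.166×10⁹)^(1/4).

T ≈ 216 K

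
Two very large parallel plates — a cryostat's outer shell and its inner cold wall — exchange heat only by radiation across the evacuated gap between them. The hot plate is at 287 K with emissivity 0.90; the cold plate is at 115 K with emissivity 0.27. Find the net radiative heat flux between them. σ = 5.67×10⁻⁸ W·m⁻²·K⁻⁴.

For two infinite grey parallel plates, q = σ(T₁⁴ − T₂⁴)/(1/ε₁ + 1/ε₂ − 1).
T₁⁴ − T₂⁴ = 6.785×10⁹ − 1.749×10⁸ = 6.610×10⁹ K⁴.
1/ε₁ + 1/ε₂ − 1 = 1.111 + 3.704 − 1 = 3.815.
q = 5.67×10⁻⁸ × 6.610×10⁹ / 3.815.

q ≈ 98.2 W/m²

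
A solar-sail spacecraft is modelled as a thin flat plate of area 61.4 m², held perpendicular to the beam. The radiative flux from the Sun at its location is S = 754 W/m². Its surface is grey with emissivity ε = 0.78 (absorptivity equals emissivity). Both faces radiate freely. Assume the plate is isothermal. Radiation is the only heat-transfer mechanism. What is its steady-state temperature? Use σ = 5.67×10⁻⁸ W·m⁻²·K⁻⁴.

T ≈ 286 K

At equilibrium, absorbed power = emitted power.
Absorbing cross-section = A = 61.40 m²; emitting surface = 2A = 122.8 m² (ratio 2).
εS·A_cross = εσ·A_surf·T⁴  ⇒  T⁴ = S/(2σ)   (ε cancels).
T⁴ = 754/(2·5.67×10⁻⁸) = 6.649×10⁹ K⁴.
T = (6.649×10⁹)^(1/4).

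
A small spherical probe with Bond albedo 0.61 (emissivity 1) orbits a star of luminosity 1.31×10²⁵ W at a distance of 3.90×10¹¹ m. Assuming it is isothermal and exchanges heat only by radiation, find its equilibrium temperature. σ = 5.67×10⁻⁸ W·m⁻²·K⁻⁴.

T ≈ 58.6 K

First find the stellar flux at distance d: S = L/(4πd²) = 1.31×10²⁵/(4π·(3.90×10¹¹)²) = 6.854 W/m².
For an isothermal sphere, absorbed (1−a)S·πr² = emitted σ·4πr²·T⁴, so T⁴ = (1−a)S/(4σ).
T⁴ = 0.390·6.854/(4·5.67×10⁻⁸) = 1.179×10⁷ K⁴.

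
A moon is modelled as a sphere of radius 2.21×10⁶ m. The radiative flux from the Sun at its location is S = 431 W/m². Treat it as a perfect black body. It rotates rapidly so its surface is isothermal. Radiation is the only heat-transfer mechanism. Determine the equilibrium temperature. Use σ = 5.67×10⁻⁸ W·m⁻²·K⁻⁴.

At equilibrium, absorbed power = emitted power.
Absorbing cross-section = πr² = 1.534×10¹³ m²; emitting surface = 4πr² = 6.138×10¹³ m² (ratio 4).
S·A_cross = εσ·A_surf·T⁴  ⇒  T⁴ = S/(4σ).
T⁴ = 1.00·431/(4·5.67×10⁻⁸) = 1.900×10⁹ K⁴.
T = (1.900×10⁹)^(1/4).

T ≈ 209 K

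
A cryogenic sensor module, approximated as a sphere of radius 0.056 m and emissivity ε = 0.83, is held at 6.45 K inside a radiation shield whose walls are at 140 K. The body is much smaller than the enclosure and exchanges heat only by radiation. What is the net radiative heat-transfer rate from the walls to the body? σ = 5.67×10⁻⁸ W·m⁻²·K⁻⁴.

For a small grey body in a large enclosure: P_net = εσA(T_body⁴ − T_wall⁴).
A = 4πr² = 0.03941 m²; T_body⁴ − T_wall⁴ = 1731 − 3.842×10⁸ = -3.842×10⁸ K⁴.
|P_net| = 0.83·5.67×10⁻⁸·0.03941·3.842×10⁸.

P_net ≈ 0.712 W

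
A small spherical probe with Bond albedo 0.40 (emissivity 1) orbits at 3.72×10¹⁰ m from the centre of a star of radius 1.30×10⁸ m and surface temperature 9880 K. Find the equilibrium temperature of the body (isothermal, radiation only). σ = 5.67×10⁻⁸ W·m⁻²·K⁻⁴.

The star's surface emits σT_*⁴; at distance d the flux is S = σT_*⁴(R_*/d)².
S = 5.67×10⁻⁸·(9880)⁴·(1.30×10⁸/3.72×10¹⁰)² = 6598 W/m².
For an isothermal sphere T⁴ = (1−a)S/(4σ) = 1.746×10¹⁰ K⁴.

T ≈ 363 K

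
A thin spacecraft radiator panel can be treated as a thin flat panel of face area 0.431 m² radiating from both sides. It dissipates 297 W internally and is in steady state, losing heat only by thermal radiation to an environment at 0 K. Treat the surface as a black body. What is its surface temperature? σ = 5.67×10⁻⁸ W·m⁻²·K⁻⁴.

T ≈ 279 K

Steady state: internal power = radiated power, P = εσA T⁴.
Radiating area A = 2·0.431 = 0.8620 m².
T⁴ = P/(εσA) = 297/(1.0·5.67×10⁻⁸·0.8620) = 6.077×10⁹ K⁴.
T = (6.077×10⁹)^(1/4).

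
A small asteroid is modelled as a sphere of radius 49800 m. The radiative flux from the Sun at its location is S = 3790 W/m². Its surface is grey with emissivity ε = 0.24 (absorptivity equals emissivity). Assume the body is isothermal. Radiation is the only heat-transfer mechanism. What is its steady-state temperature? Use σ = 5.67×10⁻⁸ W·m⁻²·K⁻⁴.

T ≈ 360 K

At equilibrium, absorbed power = emitted power.
Absorbing cross-section = πr² = 7.791×10⁹ m²; emitting surface = 4πr² = 3.117×10¹⁰ m² (ratio 4).
εS·A_cross = εσ·A_surf·T⁴  ⇒  T⁴ = S/(4σ)   (ε cancels).
T⁴ = 3790/(4·5.67×10⁻⁸) = 1.671×10¹⁰ K⁴.
T = (1.671×10¹⁰)^(1/4).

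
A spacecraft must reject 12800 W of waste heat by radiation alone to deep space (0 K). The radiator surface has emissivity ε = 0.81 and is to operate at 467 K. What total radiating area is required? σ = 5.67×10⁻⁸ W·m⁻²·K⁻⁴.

A ≈ 5.86 m²

P = εσA T⁴ ⇒ A = P/(εσT⁴).
T⁴ = 4.756×10¹⁰ K⁴.
A = 12800/(0.81 × 5.67×10⁻⁸ × 4.756×10¹⁰).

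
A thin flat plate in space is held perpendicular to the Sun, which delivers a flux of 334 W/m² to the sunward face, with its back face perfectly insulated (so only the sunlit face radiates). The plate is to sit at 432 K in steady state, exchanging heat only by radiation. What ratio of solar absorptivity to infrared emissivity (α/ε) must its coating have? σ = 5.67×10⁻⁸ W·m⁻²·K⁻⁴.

Balance: αS·A = εσ·1A·T⁴ ⇒ α/ε = σT⁴/S.
α/ε = 5.67×10⁻⁸·(432)⁴/334 = 5.67×10⁻⁸·3.483×10¹⁰/334.

α/ε ≈ 5.91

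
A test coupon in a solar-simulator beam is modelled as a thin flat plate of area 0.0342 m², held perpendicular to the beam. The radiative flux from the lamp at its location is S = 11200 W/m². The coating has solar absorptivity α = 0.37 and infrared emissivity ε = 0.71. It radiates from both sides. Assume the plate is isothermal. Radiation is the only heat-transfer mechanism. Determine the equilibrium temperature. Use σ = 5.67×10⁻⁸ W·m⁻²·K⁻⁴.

At equilibrium, absorbed power = emitted power.
Absorbing cross-section = A = 0.03420 m²; emitting surface = 2A = 0.06840 m² (ratio 2).
αS·A_cross = εσ·A_surf·T⁴  ⇒  T⁴ = αS/(ε·2σ).
T⁴ = 0.370·11200/(0.71·2·5.67×10⁻⁸) = 5.147×10¹⁰ K⁴.
T = (5.147×10¹⁰)^(1/4).

T ≈ 476 K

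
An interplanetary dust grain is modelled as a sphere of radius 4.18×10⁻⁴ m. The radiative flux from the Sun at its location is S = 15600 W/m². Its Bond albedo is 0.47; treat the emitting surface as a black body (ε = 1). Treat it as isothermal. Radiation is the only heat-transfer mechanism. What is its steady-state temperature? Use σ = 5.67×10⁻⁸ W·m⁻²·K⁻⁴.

T ≈ 437 K

At equilibrium, absorbed power = emitted power.
Absorbing cross-section = πr² = 5.489×10⁻⁷ m²; emitting surface = 4πr² = 2.196×10⁻⁶ m² (ratio 4).
(1−a)S·A_cross = εσ·A_surf·T⁴  ⇒  T⁴ = (1−a)S/(4σ).
T⁴ = 0.530·15600/(4·5.67×10⁻⁸) = 3.646×10¹⁰ K⁴.
T = (3.646×10¹⁰)^(1/4).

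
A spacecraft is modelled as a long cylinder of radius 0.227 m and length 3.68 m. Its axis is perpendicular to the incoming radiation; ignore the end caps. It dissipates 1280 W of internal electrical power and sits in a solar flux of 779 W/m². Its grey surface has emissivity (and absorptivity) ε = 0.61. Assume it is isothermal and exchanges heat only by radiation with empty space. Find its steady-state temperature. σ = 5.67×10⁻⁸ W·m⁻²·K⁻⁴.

T ≈ 327 K

At steady state, absorbed solar power + internal power = radiated power.
Absorbed: α·S·A_cross = 0.61·779·1.671 = 793.9 W (cross-section 2rL).
Total input = 793.9 + 1280 = 2074 W.
Radiated: εσ·A_surf·T⁴ with A_surf = 2πrL = 5.249 m².
T⁴ = 2074/(0.61·5.67×10⁻⁸·5.249) = 1.142×10¹⁰ K⁴.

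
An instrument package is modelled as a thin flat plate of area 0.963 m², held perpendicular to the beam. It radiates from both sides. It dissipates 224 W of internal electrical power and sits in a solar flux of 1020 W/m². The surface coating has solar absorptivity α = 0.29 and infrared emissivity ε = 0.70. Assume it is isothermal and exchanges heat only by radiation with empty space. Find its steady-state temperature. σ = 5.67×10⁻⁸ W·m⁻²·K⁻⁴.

At steady state, absorbed solar power + internal power = radiated power.
Absorbed: α·S·A_cross = 0.29·1020·0.9630 = 284.9 W (cross-section A).
Total input = 284.9 + 224 = 508.9 W.
Radiated: εσ·A_surf·T⁴ with A_surf = 2A = 1.926 m².
T⁴ = 508.9/(0.70·5.67×10⁻⁸·1.926) = 6.657×10⁹ K⁴.

T ≈ 286 K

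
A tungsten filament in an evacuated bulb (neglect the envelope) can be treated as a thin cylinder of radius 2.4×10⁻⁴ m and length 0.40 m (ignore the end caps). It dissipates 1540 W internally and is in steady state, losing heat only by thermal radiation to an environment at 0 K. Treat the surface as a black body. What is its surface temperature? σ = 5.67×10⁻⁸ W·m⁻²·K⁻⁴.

Steady state: internal power = radiated power, P = εσA T⁴.
Radiating area A = 2πrL = 6.032×10⁻⁴ m².
T⁴ = P/(εσA) = 1540/(1.0·5.67×10⁻⁸·6.032×10⁻⁴) = 4.503×10¹³ K⁴.
T = (4.503×10¹³)^(1/4).

T ≈ 2590 K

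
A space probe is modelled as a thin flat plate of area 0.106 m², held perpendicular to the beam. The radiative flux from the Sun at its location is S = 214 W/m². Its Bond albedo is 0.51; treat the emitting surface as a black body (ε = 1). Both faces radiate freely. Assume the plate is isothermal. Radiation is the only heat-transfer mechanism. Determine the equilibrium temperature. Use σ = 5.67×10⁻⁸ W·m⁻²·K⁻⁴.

At equilibrium, absorbed power = emitted power.
Absorbing cross-section = A = 0.1060 m²; emitting surface = 2A = 0.2120 m² (ratio 2).
(1−a)S·A_cross = εσ·A_surf·T⁴  ⇒  T⁴ = (1−a)S/(2σ).
T⁴ = 0.490·214/(2·5.67×10⁻⁸) = 9.247×10⁸ K⁴.
T = (9.247×10⁸)^(1/4).

T ≈ 174 K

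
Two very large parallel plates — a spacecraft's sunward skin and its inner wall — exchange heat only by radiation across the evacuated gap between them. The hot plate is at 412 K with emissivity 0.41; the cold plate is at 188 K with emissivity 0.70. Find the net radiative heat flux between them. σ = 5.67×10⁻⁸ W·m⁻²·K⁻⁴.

For two infinite grey parallel plates, q = σ(T₁⁴ − T₂⁴)/(1/ε₁ + 1/ε₂ − 1).
T₁⁴ − T₂⁴ = 2.881×10¹⁰ − 1.249×10⁹ = 2.756×10¹⁰ K⁴.
1/ε₁ + 1/ε₂ − 1 = 2.439 + 1.429 − 1 = 2.868.
q = 5.67×10⁻⁸ × 2.756×10¹⁰ / 2.868.

q ≈ 545 W/m²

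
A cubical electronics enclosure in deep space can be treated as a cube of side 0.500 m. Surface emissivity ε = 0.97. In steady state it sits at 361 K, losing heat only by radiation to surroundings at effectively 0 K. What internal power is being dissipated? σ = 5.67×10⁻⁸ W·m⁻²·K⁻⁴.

Steady state: P = εσA T⁴.
A = 6L² = 1.500 m²; T⁴ = (361)⁴ = 1.698×10¹⁰ K⁴.
P = 0.97 × 5.67×10⁻⁸ × 1.500 × 1.698×10¹⁰.

P ≈ 1400 W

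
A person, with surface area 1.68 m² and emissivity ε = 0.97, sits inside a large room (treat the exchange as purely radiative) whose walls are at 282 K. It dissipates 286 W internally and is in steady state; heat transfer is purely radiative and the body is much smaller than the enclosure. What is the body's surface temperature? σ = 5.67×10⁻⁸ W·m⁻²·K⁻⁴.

T ≈ 312 K

For a small grey body in a large enclosure, net radiated power = εσA(T⁴ − T_w⁴).
Steady state: P = εσA(T⁴ − T_w⁴) with A = 1.68 m².
T⁴ = P/(εσA) + T_w⁴ = 286/(0.97·5.67×10⁻⁸·1.680) + (282)⁴
    = 3.095×10⁹ + 6.324×10⁹ = 9.419×10⁹ K⁴.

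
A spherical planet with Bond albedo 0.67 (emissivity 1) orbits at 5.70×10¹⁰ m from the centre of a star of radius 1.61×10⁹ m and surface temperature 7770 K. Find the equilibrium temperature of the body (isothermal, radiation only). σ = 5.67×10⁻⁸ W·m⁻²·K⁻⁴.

The star's surface emits σT_*⁴; at distance d the flux is S = σT_*⁴(R_*/d)².
S = 5.67×10⁻⁸·(7770)⁴·(1.61×10⁹/5.70×10¹⁰)² = 1.649×10⁵ W/m².
For an isothermal sphere T⁴ = (1−a)S/(4σ) = 2.399×10¹¹ K⁴.

T ≈ 700 K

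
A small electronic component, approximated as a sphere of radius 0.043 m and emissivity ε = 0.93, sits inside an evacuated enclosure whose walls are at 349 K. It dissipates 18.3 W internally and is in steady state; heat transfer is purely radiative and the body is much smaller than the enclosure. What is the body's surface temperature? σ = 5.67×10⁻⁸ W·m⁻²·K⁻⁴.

For a small grey body in a large enclosure, net radiated power = εσA(T⁴ − T_w⁴).
Steady state: P = εσA(T⁴ − T_w⁴) with A = 4πr² = 0.02324 m².
T⁴ = P/(εσA) + T_w⁴ = 18.3/(0.93·5.67×10⁻⁸·0.02324) + (349)⁴
    = 1.494×10¹⁰ + 1.484×10¹⁰ = 2.977×10¹⁰ K⁴.

T ≈ 415 K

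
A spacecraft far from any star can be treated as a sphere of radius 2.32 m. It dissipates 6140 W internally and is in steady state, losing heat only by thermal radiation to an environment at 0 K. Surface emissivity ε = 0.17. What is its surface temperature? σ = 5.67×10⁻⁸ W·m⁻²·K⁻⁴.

Steady state: internal power = radiated power, P = εσA T⁴.
Radiating area A = 4πr² = 67.64 m².
T⁴ = P/(εσA) = 6140/(0.17·5.67×10⁻⁸·67.64) = 9.418×10⁹ K⁴.
T = (9.418×10⁹)^(1/4).

T ≈ 312 K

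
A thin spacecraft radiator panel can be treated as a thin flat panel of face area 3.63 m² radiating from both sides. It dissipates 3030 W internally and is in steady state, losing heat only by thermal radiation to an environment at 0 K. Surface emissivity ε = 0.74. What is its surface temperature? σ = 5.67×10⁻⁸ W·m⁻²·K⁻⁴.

T ≈ 316 K

Steady state: internal power = radiated power, P = εσA T⁴.
Radiating area A = 2·3.63 = 7.260 m².
T⁴ = P/(εσA) = 3030/(0.74·5.67×10⁻⁸·7.260) = 9.947×10⁹ K⁴.
T = (9.947×10⁹)^(1/4).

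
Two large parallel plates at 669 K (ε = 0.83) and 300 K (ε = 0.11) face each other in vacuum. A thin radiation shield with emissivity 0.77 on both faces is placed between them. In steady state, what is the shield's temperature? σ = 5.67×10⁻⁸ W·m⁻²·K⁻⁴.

In steady state the net flux on the hot side equals that on the cold side.
σ(T₁⁴−T_s⁴)/D₁ = σ(T_s⁴−T₂⁴)/D₂, with D₁ = 1/ε₁+1/ε_s−1 = 1.504, D₂ = 1/ε_s+1/ε₂−1 = 9.390.
Solve for T_s⁴: T_s⁴ = (D₂·T₁⁴ + D₁·T₂⁴)/(D₁+D₂) = 1.738×10¹¹ K⁴.

T_s ≈ 646 K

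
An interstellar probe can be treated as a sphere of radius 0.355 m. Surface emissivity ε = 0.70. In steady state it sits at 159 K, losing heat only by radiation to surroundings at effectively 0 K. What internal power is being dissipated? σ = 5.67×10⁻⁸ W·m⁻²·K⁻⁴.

Steady state: P = εσA T⁴.
A = 4πr² = 1.584 m²; T⁴ = (159)⁴ = 6.391×10⁸ K⁴.
P = 0.70 × 5.67×10⁻⁸ × 1.584 × 6.391×10⁸.

P ≈ 40.2 W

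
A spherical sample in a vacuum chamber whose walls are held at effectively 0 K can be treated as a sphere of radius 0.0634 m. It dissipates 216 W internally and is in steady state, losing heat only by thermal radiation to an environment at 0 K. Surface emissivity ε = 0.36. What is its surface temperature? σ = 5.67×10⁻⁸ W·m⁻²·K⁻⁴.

T ≈ 677 K

Steady state: internal power = radiated power, P = εσA T⁴.
Radiating area A = 4πr² = 0.05051 m².
T⁴ = P/(εσA) = 216/(0.36·5.67×10⁻⁸·0.05051) = 2.095×10¹¹ K⁴.
T = (2.095×10¹¹)^(1/4).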